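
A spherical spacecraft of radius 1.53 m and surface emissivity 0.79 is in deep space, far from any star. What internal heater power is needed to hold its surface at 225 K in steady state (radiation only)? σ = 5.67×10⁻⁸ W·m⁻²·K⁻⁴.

P = εσ·4πr²·T⁴.
4πr² = 29.42 m²; T⁴ = 2.563×10⁹ K⁴.
P = 0.79·5.67×10⁻⁸·29.42·2.563×10⁹.

P ≈ 3380 W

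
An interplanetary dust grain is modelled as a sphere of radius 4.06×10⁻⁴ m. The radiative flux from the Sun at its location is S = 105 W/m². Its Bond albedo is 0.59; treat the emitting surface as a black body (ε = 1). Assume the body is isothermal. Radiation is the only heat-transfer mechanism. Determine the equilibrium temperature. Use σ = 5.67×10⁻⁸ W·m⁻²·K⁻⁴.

At equilibrium, absorbed power = emitted power.
Absorbing cross-section = πr² = 5.178×10⁻⁷ m²; emitting surface = 4πr² = 2.071×10⁻⁶ m² (ratio 4).
(1−a)S·A_cross = εσ·A_surf·T⁴  ⇒  T⁴ = (1−a)S/(4σ).
T⁴ = 0.410·105/(4·5.67×10⁻⁸) = 1.898×10⁸ K⁴.
T = (1.898×10⁸)^(1/4).

T ≈ 117 K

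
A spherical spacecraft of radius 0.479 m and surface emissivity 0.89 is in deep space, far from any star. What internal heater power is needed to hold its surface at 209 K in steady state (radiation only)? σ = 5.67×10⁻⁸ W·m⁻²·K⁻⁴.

P ≈ 278 W

P = εσ·4πr²·T⁴.
4πr² = 2.883 m²; T⁴ = 1.908×10⁹ K⁴.
P = 0.89·5.67×10⁻⁸·2.883·1.908×10⁹.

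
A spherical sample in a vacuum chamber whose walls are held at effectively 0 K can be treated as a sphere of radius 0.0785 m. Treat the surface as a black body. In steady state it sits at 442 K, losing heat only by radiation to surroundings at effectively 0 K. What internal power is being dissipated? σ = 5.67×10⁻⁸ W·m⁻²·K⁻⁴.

P ≈ 168 W

Steady state: P = εσA T⁴.
A = 4πr² = 0.07744 m²; T⁴ = (442)⁴ = 3.817×10¹⁰ K⁴.
P = 1.0 × 5.67×10⁻⁸ × 0.07744 × 3.817×10¹⁰.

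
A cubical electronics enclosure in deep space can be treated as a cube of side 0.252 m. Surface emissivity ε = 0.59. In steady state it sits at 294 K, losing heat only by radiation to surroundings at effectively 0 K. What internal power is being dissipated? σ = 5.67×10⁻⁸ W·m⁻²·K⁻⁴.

Steady state: P = εσA T⁴.
A = 6L² = 0.3810 m²; T⁴ = (294)⁴ = 7.471×10⁹ K⁴.
P = 0.59 × 5.67×10⁻⁸ × 0.3810 × 7.471×10⁹.

P ≈ 95.2 W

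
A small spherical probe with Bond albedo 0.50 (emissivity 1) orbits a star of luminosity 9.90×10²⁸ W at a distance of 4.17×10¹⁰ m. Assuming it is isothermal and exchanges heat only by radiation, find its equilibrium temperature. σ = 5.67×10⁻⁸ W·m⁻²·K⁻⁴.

T ≈ 1780 K

First find the stellar flux at distance d: S = L/(4πd²) = 9.90×10²⁸/(4π·(4.17×10¹⁰)²) = 4.531×10⁶ W/m².
For an isothermal sphere, absorbed (1−a)S·πr² = emitted σ·4πr²·T⁴, so T⁴ = (1−a)S/(4σ).
T⁴ = 0.500·4.531×10⁶/(4·5.67×10⁻⁸) = 9.988×10¹² K⁴.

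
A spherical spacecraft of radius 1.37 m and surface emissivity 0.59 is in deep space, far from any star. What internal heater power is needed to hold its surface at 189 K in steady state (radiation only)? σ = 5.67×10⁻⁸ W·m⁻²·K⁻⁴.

P ≈ 1010 W

P = εσ·4πr²·T⁴.
4πr² = 23.59 m²; T⁴ = 1.276×10⁹ K⁴.
P = 0.59·5.67×10⁻⁸·23.59·1.276×10⁹.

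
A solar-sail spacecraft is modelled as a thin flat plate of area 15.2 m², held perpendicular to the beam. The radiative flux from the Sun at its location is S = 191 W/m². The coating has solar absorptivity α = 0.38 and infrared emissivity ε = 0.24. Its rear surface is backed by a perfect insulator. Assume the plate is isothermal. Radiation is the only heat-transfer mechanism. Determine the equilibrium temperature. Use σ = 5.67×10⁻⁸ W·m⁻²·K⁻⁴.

At equilibrium, absorbed power = emitted power.
Absorbing cross-section = A = 15.20 m²; emitting surface = A = 15.20 m² (ratio 1).
αS·A_cross = εσ·A_surf·T⁴  ⇒  T⁴ = αS/(ε·1σ).
T⁴ = 0.380·191/(0.24·1·5.67×10⁻⁸) = 5.334×10⁹ K⁴.
T = (5.334×10⁹)^(1/4).

T ≈ 270 K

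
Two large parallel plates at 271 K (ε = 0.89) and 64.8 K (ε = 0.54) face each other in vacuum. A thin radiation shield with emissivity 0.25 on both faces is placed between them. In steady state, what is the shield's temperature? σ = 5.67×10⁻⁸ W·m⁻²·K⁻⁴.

In steady state the net flux on the hot side equals that on the cold side.
σ(T₁⁴−T_s⁴)/D₁ = σ(T_s⁴−T₂⁴)/D₂, with D₁ = 1/ε₁+1/ε_s−1 = 4.124, D₂ = 1/ε_s+1/ε₂−1 = 4.852.
Solve for T_s⁴: T_s⁴ = (D₂·T₁⁴ + D₁·T₂⁴)/(D₁+D₂) = 2.924×10⁹ K⁴.

T_s ≈ 233 K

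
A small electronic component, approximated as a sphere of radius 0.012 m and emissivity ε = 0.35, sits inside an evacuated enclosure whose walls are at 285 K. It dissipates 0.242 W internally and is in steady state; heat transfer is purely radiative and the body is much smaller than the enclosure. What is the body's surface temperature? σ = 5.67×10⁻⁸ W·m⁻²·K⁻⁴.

For a small grey body in a large enclosure, net radiated power = εσA(T⁴ − T_w⁴).
Steady state: P = εσA(T⁴ − T_w⁴) with A = 4πr² = 0.001810 m².
T⁴ = P/(εσA) + T_w⁴ = 0.242/(0.35·5.67×10⁻⁸·0.001810) + (285)⁴
    = 6.739×10⁹ + 6.598×10⁹ = 1.334×10¹⁰ K⁴.

T ≈ 340 K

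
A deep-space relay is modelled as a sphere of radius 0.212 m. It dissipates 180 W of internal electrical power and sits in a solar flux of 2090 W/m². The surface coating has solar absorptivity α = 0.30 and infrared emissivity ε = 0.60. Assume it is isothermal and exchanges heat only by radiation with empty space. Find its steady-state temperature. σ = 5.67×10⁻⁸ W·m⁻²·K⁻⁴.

At steady state, absorbed solar power + internal power = radiated power.
Absorbed: α·S·A_cross = 0.30·2090·0.1412 = 88.53 W (cross-section πr²).
Total input = 88.53 + 180 = 268.5 W.
Radiated: εσ·A_surf·T⁴ with A_surf = 4πr² = 0.5648 m².
T⁴ = 268.5/(0.60·5.67×10⁻⁸·0.5648) = 1.398×10¹⁰ K⁴.

T ≈ 344 K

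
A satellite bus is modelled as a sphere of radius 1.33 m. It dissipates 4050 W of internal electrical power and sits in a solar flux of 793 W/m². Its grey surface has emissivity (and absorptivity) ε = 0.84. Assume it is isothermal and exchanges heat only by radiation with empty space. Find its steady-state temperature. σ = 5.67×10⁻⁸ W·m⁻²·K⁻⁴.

At steady state, absorbed solar power + internal power = radiated power.
Absorbed: α·S·A_cross = 0.84·793·5.557 = 3702 W (cross-section πr²).
Total input = 3702 + 4050 = 7752 W.
Radiated: εσ·A_surf·T⁴ with A_surf = 4πr² = 22.23 m².
T⁴ = 7752/(0.84·5.67×10⁻⁸·22.23) = 7.322×10⁹ K⁴.

T ≈ 293 K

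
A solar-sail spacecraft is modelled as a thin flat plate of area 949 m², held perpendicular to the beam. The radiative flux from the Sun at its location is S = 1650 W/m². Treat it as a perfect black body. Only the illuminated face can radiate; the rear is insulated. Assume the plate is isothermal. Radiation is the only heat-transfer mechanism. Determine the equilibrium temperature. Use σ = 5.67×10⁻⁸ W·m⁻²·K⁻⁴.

At equilibrium, absorbed power = emitted power.
Absorbing cross-section = A = 949.0 m²; emitting surface = A = 949.0 m² (ratio 1).
S·A_cross = εσ·A_surf·T⁴  ⇒  T⁴ = S/(1σ).
T⁴ = 1.00·1650/(1·5.67×10⁻⁸) = 2.910×10¹⁰ K⁴.
T = (2.910×10¹⁰)^(1/4).

T ≈ 413 K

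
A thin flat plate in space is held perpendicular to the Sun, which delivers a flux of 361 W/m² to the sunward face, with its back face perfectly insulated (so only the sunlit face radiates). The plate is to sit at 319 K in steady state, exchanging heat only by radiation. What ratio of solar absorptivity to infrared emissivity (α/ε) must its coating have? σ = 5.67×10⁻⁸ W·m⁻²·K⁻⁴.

α/ε ≈ 1.63

Balance: αS·A = εσ·1A·T⁴ ⇒ α/ε = σT⁴/S.
α/ε = 5.67×10⁻⁸·(319)⁴/361 = 5.67×10⁻⁸·1.036×10¹⁰/361.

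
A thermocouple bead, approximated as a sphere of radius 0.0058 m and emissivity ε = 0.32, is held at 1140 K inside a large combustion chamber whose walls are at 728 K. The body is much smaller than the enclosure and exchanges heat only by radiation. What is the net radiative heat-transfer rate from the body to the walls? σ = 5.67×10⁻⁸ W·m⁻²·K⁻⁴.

P_net ≈ 10.8 W

For a small grey body in a large enclosure: P_net = εσA(T_body⁴ − T_wall⁴).
A = 4πr² = 4.227×10⁻⁴ m²; T_body⁴ − T_wall⁴ = 1.689×10¹² − 2.809×10¹¹ = 1.408×10¹² K⁴.
|P_net| = 0.32·5.67×10⁻⁸·4.227×10⁻⁴·1.408×10¹².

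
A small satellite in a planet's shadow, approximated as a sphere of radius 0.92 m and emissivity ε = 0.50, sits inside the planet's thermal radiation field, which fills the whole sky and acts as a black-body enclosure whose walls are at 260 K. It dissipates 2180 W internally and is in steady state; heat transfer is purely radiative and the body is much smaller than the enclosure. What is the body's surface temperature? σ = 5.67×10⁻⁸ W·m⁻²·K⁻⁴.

T ≈ 330 K

For a small grey body in a large enclosure, net radiated power = εσA(T⁴ − T_w⁴).
Steady state: P = εσA(T⁴ − T_w⁴) with A = 4πr² = 10.64 m².
T⁴ = P/(εσA) + T_w⁴ = 2180/(0.50·5.67×10⁻⁸·10.64) + (260)⁴
    = 7.230×10⁹ + 4.570×10⁹ = 1.180×10¹⁰ K⁴.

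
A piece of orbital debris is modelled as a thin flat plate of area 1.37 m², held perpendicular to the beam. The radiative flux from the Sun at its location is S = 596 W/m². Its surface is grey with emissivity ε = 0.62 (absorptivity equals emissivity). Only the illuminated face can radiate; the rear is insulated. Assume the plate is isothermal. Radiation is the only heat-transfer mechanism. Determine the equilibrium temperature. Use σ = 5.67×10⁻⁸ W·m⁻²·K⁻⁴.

T ≈ 320 K

At equilibrium, absorbed power = emitted power.
Absorbing cross-section = A = 1.370 m²; emitting surface = A = 1.370 m² (ratio 1).
εS·A_cross = εσ·A_surf·T⁴  ⇒  T⁴ = S/(1σ)   (ε cancels).
T⁴ = 596/(1·5.67×10⁻⁸) = 1.051×10¹⁰ K⁴.
T = (1.051×10¹⁰)^(1/4).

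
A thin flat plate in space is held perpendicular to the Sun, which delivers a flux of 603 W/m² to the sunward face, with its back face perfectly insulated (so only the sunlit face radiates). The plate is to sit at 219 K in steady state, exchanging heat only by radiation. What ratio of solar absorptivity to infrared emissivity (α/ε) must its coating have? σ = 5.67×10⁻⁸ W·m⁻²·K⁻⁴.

α/ε ≈ 0.216

Balance: αS·A = εσ·1A·T⁴ ⇒ α/ε = σT⁴/S.
α/ε = 5.67×10⁻⁸·(219)⁴/603 = 5.67×10⁻⁸·2.300×10⁹/603.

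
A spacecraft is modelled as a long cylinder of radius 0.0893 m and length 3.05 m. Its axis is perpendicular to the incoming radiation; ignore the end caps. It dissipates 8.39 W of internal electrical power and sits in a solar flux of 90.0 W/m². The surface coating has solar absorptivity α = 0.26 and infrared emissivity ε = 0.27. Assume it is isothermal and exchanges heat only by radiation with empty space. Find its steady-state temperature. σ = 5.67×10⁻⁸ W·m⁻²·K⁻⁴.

T ≈ 169 K

At steady state, absorbed solar power + internal power = radiated power.
Absorbed: α·S·A_cross = 0.26·90.0·0.5447 = 12.75 W (cross-section 2rL).
Total input = 12.75 + 8.39 = 21.14 W.
Radiated: εσ·A_surf·T⁴ with A_surf = 2πrL = 1.711 m².
T⁴ = 21.14/(0.27·5.67×10⁻⁸·1.711) = 8.068×10⁸ K⁴.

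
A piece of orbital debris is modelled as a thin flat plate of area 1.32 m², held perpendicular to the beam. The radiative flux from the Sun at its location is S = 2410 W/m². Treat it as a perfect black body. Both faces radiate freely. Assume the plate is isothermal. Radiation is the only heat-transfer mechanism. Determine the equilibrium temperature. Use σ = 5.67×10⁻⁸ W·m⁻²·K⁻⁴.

T ≈ 382 K

At equilibrium, absorbed power = emitted power.
Absorbing cross-section = A = 1.320 m²; emitting surface = 2A = 2.640 m² (ratio 2).
S·A_cross = εσ·A_surf·T⁴  ⇒  T⁴ = S/(2σ).
T⁴ = 1.00·2410/(2·5.67×10⁻⁸) = 2.125×10¹⁰ K⁴.
T = (2.125×10¹⁰)^(1/4).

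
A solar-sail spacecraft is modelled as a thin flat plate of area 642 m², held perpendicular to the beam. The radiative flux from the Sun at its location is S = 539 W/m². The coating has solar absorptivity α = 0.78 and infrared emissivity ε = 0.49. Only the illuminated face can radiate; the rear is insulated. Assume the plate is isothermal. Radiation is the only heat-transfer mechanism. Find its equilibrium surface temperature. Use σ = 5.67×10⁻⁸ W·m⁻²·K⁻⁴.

At equilibrium, absorbed power = emitted power.
Absorbing cross-section = A = 642.0 m²; emitting surface = A = 642.0 m² (ratio 1).
αS·A_cross = εσ·A_surf·T⁴  ⇒  T⁴ = αS/(ε·1σ).
T⁴ = 0.780·539/(0.49·1·5.67×10⁻⁸) = 1.513×10¹⁰ K⁴.
T = (1.513×10¹⁰)^(1/4).

T ≈ 351 K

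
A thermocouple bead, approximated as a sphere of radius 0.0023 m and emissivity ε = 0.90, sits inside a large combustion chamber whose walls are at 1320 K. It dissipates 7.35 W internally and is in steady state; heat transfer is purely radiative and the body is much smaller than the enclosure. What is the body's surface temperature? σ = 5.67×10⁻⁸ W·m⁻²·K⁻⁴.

T ≈ 1510 K

For a small grey body in a large enclosure, net radiated power = εσA(T⁴ − T_w⁴).
Steady state: P = εσA(T⁴ − T_w⁴) with A = 4πr² = 6.648×10⁻⁵ m².
T⁴ = P/(εσA) + T_w⁴ = 7.35/(0.90·5.67×10⁻⁸·6.648×10⁻⁵) + (1320)⁴
    = 2.167×10¹² + 3.036×10¹² = 5.203×10¹² K⁴.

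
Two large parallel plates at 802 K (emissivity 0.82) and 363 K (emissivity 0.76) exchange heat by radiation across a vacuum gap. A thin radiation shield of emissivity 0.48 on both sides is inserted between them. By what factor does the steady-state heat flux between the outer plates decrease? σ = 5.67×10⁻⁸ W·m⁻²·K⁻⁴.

Without shield: q₀ = σΔ(T⁴)/(1/ε₁+1/ε₂−1) with denominator 1.535.
With shield the two gaps are in series; the resistances add: (1/ε₁+1/ε_s−1)+(1/ε_s+1/ε₂−1) = 2.303+2.399 = 4.702.
Heat-flux ratio q₀/q = 4.702/1.535.

factor ≈ 3.06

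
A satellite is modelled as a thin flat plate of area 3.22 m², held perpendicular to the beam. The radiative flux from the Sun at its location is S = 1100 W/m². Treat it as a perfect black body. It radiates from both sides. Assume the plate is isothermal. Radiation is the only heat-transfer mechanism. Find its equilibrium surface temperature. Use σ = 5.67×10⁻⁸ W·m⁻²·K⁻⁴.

At equilibrium, absorbed power = emitted power.
Absorbing cross-section = A = 3.220 m²; emitting surface = 2A = 6.440 m² (ratio 2).
S·A_cross = εσ·A_surf·T⁴  ⇒  T⁴ = S/(2σ).
T⁴ = 1.00·1100/(2·5.67×10⁻⁸) = 9.700×10⁹ K⁴.
T = (9.700×10⁹)^(1/4).

T ≈ 314 K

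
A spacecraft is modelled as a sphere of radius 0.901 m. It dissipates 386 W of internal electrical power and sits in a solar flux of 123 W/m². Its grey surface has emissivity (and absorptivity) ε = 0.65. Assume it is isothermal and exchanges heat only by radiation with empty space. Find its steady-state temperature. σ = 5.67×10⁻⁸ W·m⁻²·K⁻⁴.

T ≈ 199 K

At steady state, absorbed solar power + internal power = radiated power.
Absorbed: α·S·A_cross = 0.65·123·2.550 = 203.9 W (cross-section πr²).
Total input = 203.9 + 386 = 589.9 W.
Radiated: εσ·A_surf·T⁴ with A_surf = 4πr² = 10.20 m².
T⁴ = 589.9/(0.65·5.67×10⁻⁸·10.20) = 1.569×10⁹ K⁴.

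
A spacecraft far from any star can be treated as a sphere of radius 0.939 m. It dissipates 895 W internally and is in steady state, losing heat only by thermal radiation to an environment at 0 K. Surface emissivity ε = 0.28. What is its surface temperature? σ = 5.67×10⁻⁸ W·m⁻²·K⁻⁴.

T ≈ 267 K

Steady state: internal power = radiated power, P = εσA T⁴.
Radiating area A = 4πr² = 11.08 m².
T⁴ = P/(εσA) = 895/(0.28·5.67×10⁻⁸·11.08) = 5.088×10⁹ K⁴.
T = (5.088×10⁹)^(1/4).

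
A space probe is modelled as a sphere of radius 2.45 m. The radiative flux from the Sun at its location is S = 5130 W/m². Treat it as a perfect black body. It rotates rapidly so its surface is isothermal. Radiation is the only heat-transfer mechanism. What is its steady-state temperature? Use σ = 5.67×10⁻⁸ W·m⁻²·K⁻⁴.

At equilibrium, absorbed power = emitted power.
Absorbing cross-section = πr² = 18.86 m²; emitting surface = 4πr² = 75.43 m² (ratio 4).
S·A_cross = εσ·A_surf·T⁴  ⇒  T⁴ = S/(4σ).
T⁴ = 1.00·5130/(4·5.67×10⁻⁸) = 2.262×10¹⁰ K⁴.
T = (2.262×10¹⁰)^(1/4).

T ≈ 388 K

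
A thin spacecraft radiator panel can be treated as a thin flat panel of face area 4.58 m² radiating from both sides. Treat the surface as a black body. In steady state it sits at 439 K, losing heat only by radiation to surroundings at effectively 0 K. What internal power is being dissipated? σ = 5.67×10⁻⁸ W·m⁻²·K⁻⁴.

Steady state: P = εσA T⁴.
A = 2·4.58 = 9.160 m²; T⁴ = (439)⁴ = 3.714×10¹⁰ K⁴.
P = 1.0 × 5.67×10⁻⁸ × 9.160 × 3.714×10¹⁰.

P ≈ 19300 W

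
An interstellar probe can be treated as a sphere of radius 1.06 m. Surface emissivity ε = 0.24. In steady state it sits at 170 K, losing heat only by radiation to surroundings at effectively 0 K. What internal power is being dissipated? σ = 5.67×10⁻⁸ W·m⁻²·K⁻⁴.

Steady state: P = εσA T⁴.
A = 4πr² = 14.12 m²; T⁴ = (170)⁴ = 8.352×10⁸ K⁴.
P = 0.24 × 5.67×10⁻⁸ × 14.12 × 8.352×10⁸.

P ≈ 160 W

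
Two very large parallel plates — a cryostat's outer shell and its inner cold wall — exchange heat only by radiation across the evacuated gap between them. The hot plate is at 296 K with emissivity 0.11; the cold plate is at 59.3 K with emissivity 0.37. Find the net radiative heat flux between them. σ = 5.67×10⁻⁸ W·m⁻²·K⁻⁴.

q ≈ 40.3 W/m²

For two infinite grey parallel plates, q = σ(T₁⁴ − T₂⁴)/(1/ε₁ + 1/ε₂ − 1).
T₁⁴ − T₂⁴ = 7.677×10⁹ − 1.237×10⁷ = 7.664×10⁹ K⁴.
1/ε₁ + 1/ε₂ − 1 = 9.091 + 2.703 − 1 = 10.79.
q = 5.67×10⁻⁸ × 7.664×10⁹ / 10.79.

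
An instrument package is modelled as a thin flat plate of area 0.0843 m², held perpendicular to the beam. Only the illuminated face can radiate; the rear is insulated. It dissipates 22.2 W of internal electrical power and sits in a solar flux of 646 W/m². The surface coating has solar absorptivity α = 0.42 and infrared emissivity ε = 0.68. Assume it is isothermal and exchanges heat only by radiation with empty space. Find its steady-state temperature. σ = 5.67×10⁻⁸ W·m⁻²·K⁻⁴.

At steady state, absorbed solar power + internal power = radiated power.
Absorbed: α·S·A_cross = 0.42·646·0.08430 = 22.87 W (cross-section A).
Total input = 22.87 + 22.2 = 45.07 W.
Radiated: εσ·A_surf·T⁴ with A_surf = A = 0.08430 m².
T⁴ = 45.07/(0.68·5.67×10⁻⁸·0.08430) = 1.387×10¹⁰ K⁴.

T ≈ 343 K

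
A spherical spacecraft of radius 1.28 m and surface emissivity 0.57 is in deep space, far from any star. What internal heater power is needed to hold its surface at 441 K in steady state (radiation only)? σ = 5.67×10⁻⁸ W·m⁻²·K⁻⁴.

P ≈ 25200 W

P = εσ·4πr²·T⁴.
4πr² = 20.59 m²; T⁴ = 3.782×10¹⁰ K⁴.
P = 0.57·5.67×10⁻⁸·20.59·3.782×10¹⁰.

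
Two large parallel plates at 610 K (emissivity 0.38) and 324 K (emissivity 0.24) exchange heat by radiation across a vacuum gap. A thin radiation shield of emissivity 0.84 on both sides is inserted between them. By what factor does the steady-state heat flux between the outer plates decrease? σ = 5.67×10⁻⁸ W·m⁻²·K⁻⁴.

Without shield: q₀ = σΔ(T⁴)/(1/ε₁+1/ε₂−1) with denominator 5.798.
With shield the two gaps are in series; the resistances add: (1/ε₁+1/ε_s−1)+(1/ε_s+1/ε₂−1) = 2.822+4.357 = 7.179.
Heat-flux ratio q₀/q = 7.179/5.798.

factor ≈ 1.24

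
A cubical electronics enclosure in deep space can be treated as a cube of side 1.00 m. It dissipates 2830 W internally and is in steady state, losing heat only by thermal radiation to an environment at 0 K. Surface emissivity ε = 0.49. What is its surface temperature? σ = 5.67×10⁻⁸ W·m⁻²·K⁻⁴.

T ≈ 361 K

Steady state: internal power = radiated power, P = εσA T⁴.
Radiating area A = 6L² = 6.000 m².
T⁴ = P/(εσA) = 2830/(0.49·5.67×10⁻⁸·6.000) = 1.698×10¹⁰ K⁴.
T = (1.698×10¹⁰)^(1/4).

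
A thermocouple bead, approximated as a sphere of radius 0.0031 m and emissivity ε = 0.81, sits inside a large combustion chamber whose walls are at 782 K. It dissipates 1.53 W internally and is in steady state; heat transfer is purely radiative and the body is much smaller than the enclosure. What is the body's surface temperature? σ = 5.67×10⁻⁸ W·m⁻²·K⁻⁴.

T ≈ 898 K

For a small grey body in a large enclosure, net radiated power = εσA(T⁴ − T_w⁴).
Steady state: P = εσA(T⁴ − T_w⁴) with A = 4πr² = 1.208×10⁻⁴ m².
T⁴ = P/(εσA) + T_w⁴ = 1.53/(0.81·5.67×10⁻⁸·1.208×10⁻⁴) + (782)⁴
    = 2.759×10¹¹ + 3.740×10¹¹ = 6.498×10¹¹ K⁴.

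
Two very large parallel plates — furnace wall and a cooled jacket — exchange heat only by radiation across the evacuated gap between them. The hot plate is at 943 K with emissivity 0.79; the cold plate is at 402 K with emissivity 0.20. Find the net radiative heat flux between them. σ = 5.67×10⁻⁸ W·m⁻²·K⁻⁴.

For two infinite grey parallel plates, q = σ(T₁⁴ − T₂⁴)/(1/ε₁ + 1/ε₂ − 1).
T₁⁴ − T₂⁴ = 7.908×10¹¹ − 2.612×10¹⁰ = 7.646×10¹¹ K⁴.
1/ε₁ + 1/ε₂ − 1 = 1.266 + 5.000 − 1 = 5.266.
q = 5.67×10⁻⁸ × 7.646×10¹¹ / 5.266.

q ≈ 8230 W/m²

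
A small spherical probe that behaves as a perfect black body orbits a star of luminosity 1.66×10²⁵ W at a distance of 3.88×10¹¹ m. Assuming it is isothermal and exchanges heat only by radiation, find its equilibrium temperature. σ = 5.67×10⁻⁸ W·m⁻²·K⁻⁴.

T ≈ 78.9 K

First find the stellar flux at distance d: S = L/(4πd²) = 1.66×10²⁵/(4π·(3.88×10¹¹)²) = 8.775 W/m².
For an isothermal sphere, absorbed (1−a)S·πr² = emitted σ·4πr²·T⁴, so T⁴ = (1−a)S/(4σ).
T⁴ = 1.00·8.775/(4·5.67×10⁻⁸) = 3.869×10⁷ K⁴.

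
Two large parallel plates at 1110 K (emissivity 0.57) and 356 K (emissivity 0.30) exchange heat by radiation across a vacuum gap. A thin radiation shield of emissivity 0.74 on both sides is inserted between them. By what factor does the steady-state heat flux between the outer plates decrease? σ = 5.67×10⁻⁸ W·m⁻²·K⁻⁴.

factor ≈ 1.42

Without shield: q₀ = σΔ(T⁴)/(1/ε₁+1/ε₂−1) with denominator 4.088.
With shield the two gaps are in series; the resistances add: (1/ε₁+1/ε_s−1)+(1/ε_s+1/ε₂−1) = 2.106+3.685 = 5.790.
Heat-flux ratio q₀/q = 5.790/4.088.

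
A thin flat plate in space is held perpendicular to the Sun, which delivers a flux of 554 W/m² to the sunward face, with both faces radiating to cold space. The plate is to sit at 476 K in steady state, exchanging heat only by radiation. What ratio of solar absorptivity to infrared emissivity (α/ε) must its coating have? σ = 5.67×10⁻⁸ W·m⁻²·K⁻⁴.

Balance: αS·A = εσ·2A·T⁴ ⇒ α/ε = 2σT⁴/S.
α/ε = 2·5.67×10⁻⁸·(476)⁴/554 = 2·5.67×10⁻⁸·5.134×10¹⁰/554.

α/ε ≈ 10.5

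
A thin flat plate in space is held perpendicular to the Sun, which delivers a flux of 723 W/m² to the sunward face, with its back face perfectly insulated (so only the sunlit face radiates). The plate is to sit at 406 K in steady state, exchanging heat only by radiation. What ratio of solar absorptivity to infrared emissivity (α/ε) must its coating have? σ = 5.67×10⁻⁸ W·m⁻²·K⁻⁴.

Balance: αS·A = εσ·1A·T⁴ ⇒ α/ε = σT⁴/S.
α/ε = 5.67×10⁻⁸·(406)⁴/723 = 5.67×10⁻⁸·2.717×10¹⁰/723.

α/ε ≈ 2.13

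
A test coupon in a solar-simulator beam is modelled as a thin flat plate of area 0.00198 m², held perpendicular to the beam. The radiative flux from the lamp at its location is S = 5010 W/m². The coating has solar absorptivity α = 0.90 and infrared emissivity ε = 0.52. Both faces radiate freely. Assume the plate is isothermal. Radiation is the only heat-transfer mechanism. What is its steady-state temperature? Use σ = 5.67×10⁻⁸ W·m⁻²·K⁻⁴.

At equilibrium, absorbed power = emitted power.
Absorbing cross-section = A = 0.001980 m²; emitting surface = 2A = 0.003960 m² (ratio 2).
αS·A_cross = εσ·A_surf·T⁴  ⇒  T⁴ = αS/(ε·2σ).
T⁴ = 0.900·5010/(0.52·2·5.67×10⁻⁸) = 7.647×10¹⁰ K⁴.
T = (7.647×10¹⁰)^(1/4).

T ≈ 526 K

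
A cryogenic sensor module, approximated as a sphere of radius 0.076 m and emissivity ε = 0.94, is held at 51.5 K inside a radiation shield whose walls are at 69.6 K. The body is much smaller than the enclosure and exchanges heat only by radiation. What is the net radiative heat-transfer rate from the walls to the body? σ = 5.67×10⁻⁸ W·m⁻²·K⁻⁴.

For a small grey body in a large enclosure: P_net = εσA(T_body⁴ − T_wall⁴).
A = 4πr² = 0.07258 m²; T_body⁴ − T_wall⁴ = 7.034×10⁶ − 2.347×10⁷ = -1.643×10⁷ K⁴.
|P_net| = 0.94·5.67×10⁻⁸·0.07258·1.643×10⁷.

P_net ≈ 0.0636 W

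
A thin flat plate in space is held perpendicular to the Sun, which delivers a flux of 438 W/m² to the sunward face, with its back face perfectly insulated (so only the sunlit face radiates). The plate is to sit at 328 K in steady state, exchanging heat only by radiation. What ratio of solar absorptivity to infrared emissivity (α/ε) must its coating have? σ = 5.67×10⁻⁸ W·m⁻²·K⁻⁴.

Balance: αS·A = εσ·1A·T⁴ ⇒ α/ε = σT⁴/S.
α/ε = 5.67×10⁻⁸·(328)⁴/438 = 5.67×10⁻⁸·1.157×10¹⁰/438.

α/ε ≈ 1.50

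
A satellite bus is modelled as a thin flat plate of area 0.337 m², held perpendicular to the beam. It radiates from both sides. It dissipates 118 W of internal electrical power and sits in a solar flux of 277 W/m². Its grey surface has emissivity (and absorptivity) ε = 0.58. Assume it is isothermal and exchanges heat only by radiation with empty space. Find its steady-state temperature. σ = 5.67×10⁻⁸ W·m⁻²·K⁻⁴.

T ≈ 297 K

At steady state, absorbed solar power + internal power = radiated power.
Absorbed: α·S·A_cross = 0.58·277·0.3370 = 54.14 W (cross-section A).
Total input = 54.14 + 118 = 172.1 W.
Radiated: εσ·A_surf·T⁴ with A_surf = 2A = 0.6740 m².
T⁴ = 172.1/(0.58·5.67×10⁻⁸·0.6740) = 7.766×10⁹ K⁴.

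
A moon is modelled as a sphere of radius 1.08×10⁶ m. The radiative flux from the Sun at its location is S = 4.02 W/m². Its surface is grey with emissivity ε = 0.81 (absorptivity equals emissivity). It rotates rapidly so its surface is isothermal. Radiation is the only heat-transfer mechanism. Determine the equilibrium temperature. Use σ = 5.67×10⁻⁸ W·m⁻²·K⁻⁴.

T ≈ 64.9 K

At equilibrium, absorbed power = emitted power.
Absorbing cross-section = πr² = 3.664×10¹² m²; emitting surface = 4πr² = 1.466×10¹³ m² (ratio 4).
εS·A_cross = εσ·A_surf·T⁴  ⇒  T⁴ = S/(4σ)   (ε cancels).
T⁴ = 4.02/(4·5.67×10⁻⁸) = 1.772×10⁷ K⁴.
T = (1.772×10⁷)^(1/4).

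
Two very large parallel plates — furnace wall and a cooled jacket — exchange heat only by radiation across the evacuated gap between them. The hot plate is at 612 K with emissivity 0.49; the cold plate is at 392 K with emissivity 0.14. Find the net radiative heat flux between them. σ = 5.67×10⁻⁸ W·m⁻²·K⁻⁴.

For two infinite grey parallel plates, q = σ(T₁⁴ − T₂⁴)/(1/ε₁ + 1/ε₂ − 1).
T₁⁴ − T₂⁴ = 1.403×10¹¹ − 2.361×10¹⁰ = 1.167×10¹¹ K⁴.
1/ε₁ + 1/ε₂ − 1 = 2.041 + 7.143 − 1 = 8.184.
q = 5.67×10⁻⁸ × 1.167×10¹¹ / 8.184.

q ≈ 808 W/m²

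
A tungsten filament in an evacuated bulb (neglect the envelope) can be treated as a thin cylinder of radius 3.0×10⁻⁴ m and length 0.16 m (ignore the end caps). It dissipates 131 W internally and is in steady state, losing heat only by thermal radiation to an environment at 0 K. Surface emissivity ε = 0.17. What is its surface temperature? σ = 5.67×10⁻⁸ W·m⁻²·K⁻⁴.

T ≈ 2590 K

Steady state: internal power = radiated power, P = εσA T⁴.
Radiating area A = 2πrL = 3.016×10⁻⁴ m².
T⁴ = P/(εσA) = 131/(0.17·5.67×10⁻⁸·3.016×10⁻⁴) = 4.506×10¹³ K⁴.
T = (4.506×10¹³)^(1/4).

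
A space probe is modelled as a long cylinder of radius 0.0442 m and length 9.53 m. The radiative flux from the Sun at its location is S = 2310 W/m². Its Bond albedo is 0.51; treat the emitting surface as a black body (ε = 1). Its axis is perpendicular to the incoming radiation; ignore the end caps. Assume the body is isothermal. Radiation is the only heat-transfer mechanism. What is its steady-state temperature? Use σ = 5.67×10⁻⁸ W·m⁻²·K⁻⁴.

At equilibrium, absorbed power = emitted power.
Absorbing cross-section = 2rL = 0.8425 m²; emitting surface = 2πrL = 2.647 m² (ratio π).
(1−a)S·A_cross = εσ·A_surf·T⁴  ⇒  T⁴ = (1−a)S/(πσ).
T⁴ = 0.490·2310/(π·5.67×10⁻⁸) = 6.354×10⁹ K⁴.
T = (6.354×10⁹)^(1/4).

T ≈ 282 K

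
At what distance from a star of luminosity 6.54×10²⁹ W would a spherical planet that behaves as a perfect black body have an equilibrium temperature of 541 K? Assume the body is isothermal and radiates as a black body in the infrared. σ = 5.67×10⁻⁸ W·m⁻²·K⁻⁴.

d ≈ 1.64×10¹² m

For an isothermal black-emitting sphere, (1−a)S·πr² = σ·4πr²·T⁴ ⇒ S = 4σT⁴/(1−a).
S = 4·5.67×10⁻⁸·(541)⁴/1.00 = 19430 W/m².
Flux falls as S = L/(4πd²), so d = √(L/(4πS)) = √(6.54×10²⁹/(4π·19430)).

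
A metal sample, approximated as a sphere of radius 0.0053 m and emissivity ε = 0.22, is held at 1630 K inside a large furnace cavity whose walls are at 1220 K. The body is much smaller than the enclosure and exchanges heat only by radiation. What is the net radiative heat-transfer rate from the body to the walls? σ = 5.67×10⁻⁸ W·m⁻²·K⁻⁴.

P_net ≈ 21.3 W

For a small grey body in a large enclosure: P_net = εσA(T_body⁴ − T_wall⁴).
A = 4πr² = 3.530×10⁻⁴ m²; T_body⁴ − T_wall⁴ = 7.059×10¹² − 2.215×10¹² = 4.844×10¹² K⁴.
|P_net| = 0.22·5.67×10⁻⁸·3.530×10⁻⁴·4.844×10¹².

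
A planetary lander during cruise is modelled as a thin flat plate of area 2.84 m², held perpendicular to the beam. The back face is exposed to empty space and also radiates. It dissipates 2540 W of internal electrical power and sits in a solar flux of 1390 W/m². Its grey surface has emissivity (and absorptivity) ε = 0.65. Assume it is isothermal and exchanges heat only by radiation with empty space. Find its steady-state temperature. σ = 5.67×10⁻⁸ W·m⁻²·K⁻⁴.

T ≈ 395 K

At steady state, absorbed solar power + internal power = radiated power.
Absorbed: α·S·A_cross = 0.65·1390·2.840 = 2566 W (cross-section A).
Total input = 2566 + 2540 = 5106 W.
Radiated: εσ·A_surf·T⁴ with A_surf = 2A = 5.680 m².
T⁴ = 5106/(0.65·5.67×10⁻⁸·5.680) = 2.439×10¹⁰ K⁴.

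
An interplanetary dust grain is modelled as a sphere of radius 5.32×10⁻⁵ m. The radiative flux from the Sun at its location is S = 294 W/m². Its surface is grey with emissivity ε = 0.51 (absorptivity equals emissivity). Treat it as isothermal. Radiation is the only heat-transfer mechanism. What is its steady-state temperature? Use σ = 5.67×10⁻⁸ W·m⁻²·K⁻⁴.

T ≈ 190 K

At equilibrium, absorbed power = emitted power.
Absorbing cross-section = πr² = 8.891×10⁻⁹ m²; emitting surface = 4πr² = 3.557×10⁻⁸ m² (ratio 4).
εS·A_cross = εσ·A_surf·T⁴  ⇒  T⁴ = S/(4σ)   (ε cancels).
T⁴ = 294/(4·5.67×10⁻⁸) = 1.296×10⁹ K⁴.
T = (1.296×10⁹)^(1/4).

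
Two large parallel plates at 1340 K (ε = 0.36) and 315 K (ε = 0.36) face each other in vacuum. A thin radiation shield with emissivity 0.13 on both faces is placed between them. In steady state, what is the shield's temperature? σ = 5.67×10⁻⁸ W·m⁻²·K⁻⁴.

T_s ≈ 1130 K

In steady state the net flux on the hot side equals that on the cold side.
σ(T₁⁴−T_s⁴)/D₁ = σ(T_s⁴−T₂⁴)/D₂, with D₁ = 1/ε₁+1/ε_s−1 = 9.470, D₂ = 1/ε_s+1/ε₂−1 = 9.470.
Solve for T_s⁴: T_s⁴ = (D₂·T₁⁴ + D₁·T₂⁴)/(D₁+D₂) = 1.617×10¹² K⁴.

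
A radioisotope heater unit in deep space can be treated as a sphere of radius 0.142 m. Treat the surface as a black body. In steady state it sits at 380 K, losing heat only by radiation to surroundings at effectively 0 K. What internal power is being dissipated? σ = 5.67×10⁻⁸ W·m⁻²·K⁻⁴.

P ≈ 300 W

Steady state: P = εσA T⁴.
A = 4πr² = 0.2534 m²; T⁴ = (380)⁴ = 2.085×10¹⁰ K⁴.
P = 1.0 × 5.67×10⁻⁸ × 0.2534 × 2.085×10¹⁰.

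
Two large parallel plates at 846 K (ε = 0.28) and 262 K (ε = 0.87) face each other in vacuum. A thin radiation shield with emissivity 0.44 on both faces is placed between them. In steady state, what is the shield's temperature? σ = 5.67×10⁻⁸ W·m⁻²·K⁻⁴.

In steady state the net flux on the hot side equals that on the cold side.
σ(T₁⁴−T_s⁴)/D₁ = σ(T_s⁴−T₂⁴)/D₂, with D₁ = 1/ε₁+1/ε_s−1 = 4.844, D₂ = 1/ε_s+1/ε₂−1 = 2.422.
Solve for T_s⁴: T_s⁴ = (D₂·T₁⁴ + D₁·T₂⁴)/(D₁+D₂) = 1.739×10¹¹ K⁴.

T_s ≈ 646 K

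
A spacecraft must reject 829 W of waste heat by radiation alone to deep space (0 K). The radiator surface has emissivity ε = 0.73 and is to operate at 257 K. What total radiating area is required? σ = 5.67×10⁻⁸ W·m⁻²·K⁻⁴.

P = εσA T⁴ ⇒ A = P/(εσT⁴).
T⁴ = 4.362×10⁹ K⁴.
A = 829/(0.73 × 5.67×10⁻⁸ × 4.362×10⁹).

A ≈ 4.59 m²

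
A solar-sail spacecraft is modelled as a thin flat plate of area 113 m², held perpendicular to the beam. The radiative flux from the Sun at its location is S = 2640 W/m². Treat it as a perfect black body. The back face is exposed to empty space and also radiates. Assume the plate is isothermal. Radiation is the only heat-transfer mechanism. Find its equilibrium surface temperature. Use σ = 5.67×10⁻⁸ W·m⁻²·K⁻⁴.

At equilibrium, absorbed power = emitted power.
Absorbing cross-section = A = 113.0 m²; emitting surface = 2A = 226.0 m² (ratio 2).
S·A_cross = εσ·A_surf·T⁴  ⇒  T⁴ = S/(2σ).
T⁴ = 1.00·2640/(2·5.67×10⁻⁸) = 2.328×10¹⁰ K⁴.
T = (2.328×10¹⁰)^(1/4).

T ≈ 391 K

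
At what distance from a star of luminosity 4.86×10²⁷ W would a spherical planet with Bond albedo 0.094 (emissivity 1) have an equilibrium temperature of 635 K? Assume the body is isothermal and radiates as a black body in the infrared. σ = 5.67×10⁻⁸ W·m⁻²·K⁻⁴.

For an isothermal black-emitting sphere, (1−a)S·πr² = σ·4πr²·T⁴ ⇒ S = 4σT⁴/(1−a).
S = 4·5.67×10⁻⁸·(635)⁴/0.906 = 40700 W/m².
Flux falls as S = L/(4πd²), so d = √(L/(4πS)) = √(4.86×10²⁷/(4π·40700)).

d ≈ 9.75×10¹⁰ m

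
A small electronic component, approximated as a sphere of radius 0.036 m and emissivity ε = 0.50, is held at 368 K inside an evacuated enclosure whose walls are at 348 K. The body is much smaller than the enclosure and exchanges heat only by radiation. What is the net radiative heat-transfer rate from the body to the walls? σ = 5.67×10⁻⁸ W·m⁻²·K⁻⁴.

For a small grey body in a large enclosure: P_net = εσA(T_body⁴ − T_wall⁴).
A = 4πr² = 0.01629 m²; T_body⁴ − T_wall⁴ = 1.834×10¹⁰ − 1.467×10¹⁰ = 3.673×10⁹ K⁴.
|P_net| = 0.50·5.67×10⁻⁸·0.01629·3.673×10⁹.

P_net ≈ 1.70 W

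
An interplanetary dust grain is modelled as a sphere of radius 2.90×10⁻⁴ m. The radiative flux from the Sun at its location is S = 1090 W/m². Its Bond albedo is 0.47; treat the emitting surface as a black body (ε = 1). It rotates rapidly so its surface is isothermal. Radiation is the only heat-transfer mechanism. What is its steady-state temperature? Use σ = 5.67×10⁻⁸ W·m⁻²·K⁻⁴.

At equilibrium, absorbed power = emitted power.
Absorbing cross-section = πr² = 2.642×10⁻⁷ m²; emitting surface = 4πr² = 1.057×10⁻⁶ m² (ratio 4).
(1−a)S·A_cross = εσ·A_surf·T⁴  ⇒  T⁴ = (1−a)S/(4σ).
T⁴ = 0.530·1090/(4·5.67×10⁻⁸) = 2.547×10⁹ K⁴.
T = (2.547×10⁹)^(1/4).

T ≈ 225 K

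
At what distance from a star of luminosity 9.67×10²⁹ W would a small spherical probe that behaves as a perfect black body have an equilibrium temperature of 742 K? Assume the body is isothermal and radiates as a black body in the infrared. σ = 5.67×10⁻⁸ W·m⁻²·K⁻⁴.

d ≈ 1.06×10¹² m

For an isothermal black-emitting sphere, (1−a)S·πr² = σ·4πr²·T⁴ ⇒ S = 4σT⁴/(1−a).
S = 4·5.67×10⁻⁸·(742)⁴/1.00 = 68750 W/m².
Flux falls as S = L/(4πd²), so d = √(L/(4πS)) = √(9.67×10²⁹/(4π·68750)).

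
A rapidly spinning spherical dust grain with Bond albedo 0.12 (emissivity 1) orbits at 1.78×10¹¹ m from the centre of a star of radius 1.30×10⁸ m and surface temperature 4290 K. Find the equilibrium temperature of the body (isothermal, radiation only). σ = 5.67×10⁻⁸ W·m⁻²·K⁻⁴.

The star's surface emits σT_*⁴; at distance d the flux is S = σT_*⁴(R_*/d)².
S = 5.67×10⁻⁸·(4290)⁴·(1.30×10⁸/1.78×10¹¹)² = 10.24 W/m².
For an isothermal sphere T⁴ = (1−a)S/(4σ) = 3.975×10⁷ K⁴.

T ≈ 79.4 K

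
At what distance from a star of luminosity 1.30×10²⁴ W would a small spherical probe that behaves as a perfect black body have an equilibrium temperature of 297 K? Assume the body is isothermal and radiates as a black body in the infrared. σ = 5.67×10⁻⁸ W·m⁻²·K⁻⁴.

d ≈ 7.66×10⁹ m

For an isothermal black-emitting sphere, (1−a)S·πr² = σ·4πr²·T⁴ ⇒ S = 4σT⁴/(1−a).
S = 4·5.67×10⁻⁸·(297)⁴/1.00 = 1765 W/m².
Flux falls as S = L/(4πd²), so d = √(L/(4πS)) = √(1.30×10²⁴/(4π·1765)).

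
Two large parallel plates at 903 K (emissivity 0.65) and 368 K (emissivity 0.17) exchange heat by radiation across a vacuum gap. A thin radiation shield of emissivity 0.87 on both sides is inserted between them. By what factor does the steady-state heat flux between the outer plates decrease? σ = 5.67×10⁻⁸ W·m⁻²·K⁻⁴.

Without shield: q₀ = σΔ(T⁴)/(1/ε₁+1/ε₂−1) with denominator 6.421.
With shield the two gaps are in series; the resistances add: (1/ε₁+1/ε_s−1)+(1/ε_s+1/ε₂−1) = 1.688+6.032 = 7.720.
Heat-flux ratio q₀/q = 7.720/6.421.

factor ≈ 1.20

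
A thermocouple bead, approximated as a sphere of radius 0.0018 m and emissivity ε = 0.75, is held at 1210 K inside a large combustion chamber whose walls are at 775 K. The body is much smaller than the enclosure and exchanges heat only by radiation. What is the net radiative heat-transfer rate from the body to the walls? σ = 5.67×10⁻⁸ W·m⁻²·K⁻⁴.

For a small grey body in a large enclosure: P_net = εσA(T_body⁴ − T_wall⁴).
A = 4πr² = 4.072×10⁻⁵ m²; T_body⁴ − T_wall⁴ = 2.144×10¹² − 3.608×10¹¹ = 1.783×10¹² K⁴.
|P_net| = 0.75·5.67×10⁻⁸·4.072×10⁻⁵·1.783×10¹².

P_net ≈ 3.09 W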